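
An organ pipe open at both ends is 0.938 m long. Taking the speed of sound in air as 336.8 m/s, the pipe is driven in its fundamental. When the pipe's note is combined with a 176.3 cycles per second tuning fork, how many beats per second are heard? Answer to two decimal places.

Open pipe: f_n = n·v/(2L) = 1·336.8/(2·0.938) = 179.5309 Hz.
f_beat = |179.5309 − 176.3| = 3.23 Hz.

3.23 Hz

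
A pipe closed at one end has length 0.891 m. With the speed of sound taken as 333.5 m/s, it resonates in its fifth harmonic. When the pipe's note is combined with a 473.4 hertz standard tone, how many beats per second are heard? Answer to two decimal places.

5.53 Hz

Closed pipe (odd harmonics): f_n = n·v/(4L) = 5·333.5/(4·0.891) = 467.8732 Hz.
f_beat = |467.8732 − 473.4| = 5.53 Hz.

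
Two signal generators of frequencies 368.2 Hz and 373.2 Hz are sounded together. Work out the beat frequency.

f_beat = |f₁ − f₂|.
|368.2 − 373.2| = 5 Hz.

5 Hz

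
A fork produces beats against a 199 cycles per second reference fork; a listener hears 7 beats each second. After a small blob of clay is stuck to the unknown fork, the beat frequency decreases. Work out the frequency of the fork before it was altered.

206 Hz

|f − 199| = 7, so the fork was at either 192 Hz or 206 Hz.
Adding mass to a fork lowers its frequency; the adjustment lowers the fork's frequency.
The beat rate fell, so the adjustment moved the fork toward 199 Hz — it must have started above the reference.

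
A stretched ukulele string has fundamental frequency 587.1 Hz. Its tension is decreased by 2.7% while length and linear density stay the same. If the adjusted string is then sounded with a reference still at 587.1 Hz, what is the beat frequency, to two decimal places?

For a string, f ∝ √T, so the new frequency is 587.1·√0.973 = 579.1199 Hz.
f_beat = |579.1199 − 587.1| = 7.98 Hz.

7.98 Hz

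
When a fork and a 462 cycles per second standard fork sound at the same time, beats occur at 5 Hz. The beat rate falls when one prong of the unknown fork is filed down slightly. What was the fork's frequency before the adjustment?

457 Hz

|f − 462| = 5, so the fork was at either 457 Hz or 467 Hz.
Filing a prong removes mass and raises the fork's frequency; the adjustment raises the fork's frequency.
The beat rate fell, so the adjustment moved the fork toward 462 Hz — it must have started below the reference.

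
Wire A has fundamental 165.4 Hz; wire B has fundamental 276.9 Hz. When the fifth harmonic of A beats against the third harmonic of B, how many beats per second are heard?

Fifth harmonic of the first: 5·165.4 = 827.0 Hz.
Third harmonic of the second: 3·276.9 = 830.7 Hz.
f_beat = |827.0 − 830.7| = 3.7 Hz.

3.7 Hz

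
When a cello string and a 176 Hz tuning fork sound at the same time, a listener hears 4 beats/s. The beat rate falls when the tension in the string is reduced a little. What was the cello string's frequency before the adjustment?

180 Hz

|f − 176| = 4, so the cello string was at either 172 Hz or 180 Hz.
Lower tension means lower frequency; the adjustment lowers the cello string's frequency.
The beat rate fell, so the adjustment moved the cello string toward 176 Hz — it must have started above the reference.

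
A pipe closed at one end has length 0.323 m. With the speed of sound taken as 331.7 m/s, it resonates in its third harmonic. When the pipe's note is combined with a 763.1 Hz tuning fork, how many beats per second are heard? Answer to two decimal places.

Closed pipe (odd harmonics): f_n = n·v/(4L) = 3·331.7/(4·0.323) = 770.2012 Hz.
f_beat = |770.2012 − 763.1| = 7.10 Hz.

7.10 Hz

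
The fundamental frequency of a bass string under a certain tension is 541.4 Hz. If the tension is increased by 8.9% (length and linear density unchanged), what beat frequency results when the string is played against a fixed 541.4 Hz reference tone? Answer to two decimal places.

For a string, f ∝ √T, so the new frequency is 541.4·√1.089 = 564.9789 Hz.
f_beat = |564.9789 − 541.4| = 23.58 Hz.

23.58 Hz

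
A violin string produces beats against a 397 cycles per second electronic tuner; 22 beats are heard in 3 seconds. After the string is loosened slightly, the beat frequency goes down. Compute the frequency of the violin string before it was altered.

404.3333 Hz

Beat frequency = 22/3 = 7.3333 Hz.
|f − 397| = 7.3333, so the violin string was at either 389.6667 Hz or 404.3333 Hz.
Reducing tension lowers a string's frequency; the adjustment lowers the violin string's frequency.
The beat rate fell, so the adjustment moved the violin string toward 397 Hz — it must have started above the reference.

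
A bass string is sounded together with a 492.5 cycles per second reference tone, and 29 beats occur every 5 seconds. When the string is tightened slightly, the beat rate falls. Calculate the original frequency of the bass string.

Beat frequency = 29/5 = 5.8 Hz.
|f − 492.5| = 5.8, so the bass string was at either 486.7 Hz or 498.3 Hz.
Increasing tension raises a string's frequency; the adjustment raises the bass string's frequency.
The beat rate fell, so the adjustment moved the bass string toward 492.5 Hz — it must have started below the reference.

486.7 Hz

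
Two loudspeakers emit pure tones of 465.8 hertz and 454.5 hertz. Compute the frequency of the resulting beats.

The beat frequency equals the magnitude of the frequency difference.
|465.8 − 454.5| = 11.3 Hz.

11.3 Hz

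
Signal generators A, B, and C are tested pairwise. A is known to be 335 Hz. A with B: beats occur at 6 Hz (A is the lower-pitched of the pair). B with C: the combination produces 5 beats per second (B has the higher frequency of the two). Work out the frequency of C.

336 Hz

B is above A, so f_B = 335 + 6 = 341 Hz.
C is below B, so f_C = 341 − 5 = 336 Hz.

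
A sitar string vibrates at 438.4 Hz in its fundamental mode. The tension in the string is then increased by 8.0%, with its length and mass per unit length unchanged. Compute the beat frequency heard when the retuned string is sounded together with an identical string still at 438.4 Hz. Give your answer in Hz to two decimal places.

For a string, f ∝ √T, so the new frequency is 438.4·√1.080 = 455.5986 Hz.
f_beat = |455.5986 − 438.4| = 17.20 Hz.

17.20 Hz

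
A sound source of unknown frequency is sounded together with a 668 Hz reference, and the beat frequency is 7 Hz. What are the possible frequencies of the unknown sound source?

661 Hz or 675 Hz

|f − 668| = 7, so f = 668 ± 7.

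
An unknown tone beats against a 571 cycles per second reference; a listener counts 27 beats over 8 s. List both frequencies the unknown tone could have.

567.625 Hz or 574.375 Hz

Beat frequency = 27/8 = 3.375 Hz.
|f − 571| = 3.375, so f = 571 ± 3.375.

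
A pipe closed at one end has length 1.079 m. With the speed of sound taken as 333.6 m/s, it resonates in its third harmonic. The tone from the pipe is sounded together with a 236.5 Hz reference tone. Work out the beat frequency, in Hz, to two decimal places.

4.62 Hz

Closed pipe (odd harmonics): f_n = n·v/(4L) = 3·333.6/(4·1.079) = 231.8814 Hz.
f_beat = |231.8814 − 236.5| = 4.62 Hz.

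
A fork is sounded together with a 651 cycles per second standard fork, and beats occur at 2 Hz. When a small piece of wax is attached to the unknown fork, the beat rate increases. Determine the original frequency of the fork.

|f − 651| = 2, so the fork was at either 649 Hz or 653 Hz.
Loading a fork with wax lowers its frequency; the adjustment lowers the fork's frequency.
The beat rate rose, so the adjustment moved the fork further from 651 Hz — it was already below the reference.

649 Hz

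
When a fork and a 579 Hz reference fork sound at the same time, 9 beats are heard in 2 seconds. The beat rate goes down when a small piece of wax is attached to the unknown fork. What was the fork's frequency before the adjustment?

583.5 Hz

Beat frequency = 9/2 = 4.5 Hz.
|f − 579| = 4.5, so the fork was at either 574.5 Hz or 583.5 Hz.
Loading a fork with wax lowers its frequency; the adjustment lowers the fork's frequency.
The beat rate fell, so the adjustment moved the fork toward 579 Hz — it must have started above the reference.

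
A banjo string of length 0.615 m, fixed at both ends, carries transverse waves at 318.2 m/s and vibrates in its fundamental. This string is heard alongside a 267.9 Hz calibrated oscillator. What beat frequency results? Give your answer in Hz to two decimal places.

9.20 Hz

For a string fixed at both ends, f_n = n·v/(2L) = 1·318.2/(2·0.615) = 258.6992 Hz.
f_beat = |258.6992 − 267.9| = 9.20 Hz.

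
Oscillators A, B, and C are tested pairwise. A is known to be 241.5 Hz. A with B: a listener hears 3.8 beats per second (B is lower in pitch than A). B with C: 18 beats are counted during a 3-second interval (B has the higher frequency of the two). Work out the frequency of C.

B is below A, so f_B = 241.5 − 3.8 = 237.7 Hz.
B–C: Beat frequency = 18/3 = 6 Hz.
C is below B, so f_C = 237.7 − 6 = 231.7 Hz.

231.7 Hz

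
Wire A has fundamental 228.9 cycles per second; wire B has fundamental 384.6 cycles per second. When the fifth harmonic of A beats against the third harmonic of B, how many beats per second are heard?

Fifth harmonic of the first: 5·228.9 = 1144.5 Hz.
Third harmonic of the second: 3·384.6 = 1153.8 Hz.
f_beat = |1144.5 − 1153.8| = 9.3 Hz.

9.3 Hz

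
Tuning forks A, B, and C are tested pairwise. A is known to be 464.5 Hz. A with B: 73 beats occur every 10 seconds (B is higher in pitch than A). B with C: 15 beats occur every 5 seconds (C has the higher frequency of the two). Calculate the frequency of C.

474.8 Hz

A–B: Beat frequency = 73/10 = 7.3 Hz.
B is above A, so f_B = 464.5 + 7.3 = 471.8 Hz.
B–C: Beat frequency = 15/5 = 3 Hz.
C is above B, so f_C = 471.8 + 3 = 474.8 Hz.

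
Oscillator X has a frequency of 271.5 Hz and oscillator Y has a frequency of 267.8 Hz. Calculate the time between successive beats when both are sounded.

0.270 s

f_beat = |271.5 − 267.8| = 3.7 Hz.
Beat period T = 1 / f_beat = 1 / 3.7 s.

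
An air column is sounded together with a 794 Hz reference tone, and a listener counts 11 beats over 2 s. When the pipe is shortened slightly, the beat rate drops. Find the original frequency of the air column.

788.5 Hz

Beat frequency = 11/2 = 5.5 Hz.
|f − 794| = 5.5, so the air column was at either 788.5 Hz or 799.5 Hz.
A shorter pipe has a higher fundamental; the adjustment raises the air column's frequency.
The beat rate fell, so the adjustment moved the air column toward 794 Hz — it must have started below the reference.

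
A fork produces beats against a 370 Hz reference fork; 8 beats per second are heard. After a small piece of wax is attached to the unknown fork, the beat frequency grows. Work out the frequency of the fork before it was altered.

|f − 370| = 8, so the fork was at either 362 Hz or 378 Hz.
Loading a fork with wax lowers its frequency; the adjustment lowers the fork's frequency.
The beat rate rose, so the adjustment moved the fork further from 370 Hz — it was already below the reference.

362 Hz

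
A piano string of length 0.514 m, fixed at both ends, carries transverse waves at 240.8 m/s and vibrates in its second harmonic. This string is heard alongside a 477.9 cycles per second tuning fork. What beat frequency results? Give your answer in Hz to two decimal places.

For a string fixed at both ends, f_n = n·v/(2L) = 2·240.8/(2·0.514) = 468.4825 Hz.
f_beat = |468.4825 − 477.9| = 9.42 Hz.

9.42 Hz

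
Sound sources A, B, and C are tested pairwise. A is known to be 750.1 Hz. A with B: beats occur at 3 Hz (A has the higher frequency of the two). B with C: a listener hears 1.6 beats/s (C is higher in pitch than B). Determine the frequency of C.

B is below A, so f_B = 750.1 − 3 = 747.1 Hz.
C is above B, so f_C = 747.1 + 1.6 = 748.7 Hz.

748.7 Hz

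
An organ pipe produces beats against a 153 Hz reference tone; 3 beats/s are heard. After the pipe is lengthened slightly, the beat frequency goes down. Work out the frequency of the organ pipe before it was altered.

156 Hz

|f − 153| = 3, so the organ pipe was at either 150 Hz or 156 Hz.
A longer pipe has a lower fundamental; the adjustment lowers the organ pipe's frequency.
The beat rate fell, so the adjustment moved the organ pipe toward 153 Hz — it must have started above the reference.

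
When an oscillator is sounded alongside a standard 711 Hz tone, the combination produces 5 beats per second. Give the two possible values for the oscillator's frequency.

706 Hz or 716 Hz

|f − 711| = 5, so f = 711 ± 5.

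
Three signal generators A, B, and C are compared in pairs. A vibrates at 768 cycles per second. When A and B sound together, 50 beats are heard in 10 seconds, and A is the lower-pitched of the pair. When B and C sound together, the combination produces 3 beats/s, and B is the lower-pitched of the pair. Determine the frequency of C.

A–B: Beat frequency = 50/10 = 5 Hz.
B is above A, so f_B = 768 + 5 = 773 Hz.
C is above B, so f_C = 773 + 3 = 776 Hz.

776 Hz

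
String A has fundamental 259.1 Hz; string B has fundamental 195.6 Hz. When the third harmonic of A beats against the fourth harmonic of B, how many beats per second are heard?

Third harmonic of the first: 3·259.1 = 777.3 Hz.
Fourth harmonic of the second: 4·195.6 = 782.4 Hz.
f_beat = |777.3 − 782.4| = 5.1 Hz.

5.1 Hz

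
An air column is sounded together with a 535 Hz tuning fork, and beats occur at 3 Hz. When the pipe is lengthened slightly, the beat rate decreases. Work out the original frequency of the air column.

538 Hz

|f − 535| = 3, so the air column was at either 532 Hz or 538 Hz.
A longer pipe has a lower fundamental; the adjustment lowers the air column's frequency.
The beat rate fell, so the adjustment moved the air column toward 535 Hz — it must have started above the reference.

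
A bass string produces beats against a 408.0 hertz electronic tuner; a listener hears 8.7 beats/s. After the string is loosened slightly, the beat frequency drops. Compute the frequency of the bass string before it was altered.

416.7 Hz

|f − 408.0| = 8.7, so the bass string was at either 399.3 Hz or 416.7 Hz.
Reducing tension lowers a string's frequency; the adjustment lowers the bass string's frequency.
The beat rate fell, so the adjustment moved the bass string toward 408.0 Hz — it must have started above the reference.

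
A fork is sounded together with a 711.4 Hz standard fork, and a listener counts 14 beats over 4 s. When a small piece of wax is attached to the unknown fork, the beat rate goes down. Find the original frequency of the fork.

714.9 Hz

Beat frequency = 14/4 = 3.5 Hz.
|f − 711.4| = 3.5, so the fork was at either 707.9 Hz or 714.9 Hz.
Loading a fork with wax lowers its frequency; the adjustment lowers the fork's frequency.
The beat rate fell, so the adjustment moved the fork toward 711.4 Hz — it must have started above the reference.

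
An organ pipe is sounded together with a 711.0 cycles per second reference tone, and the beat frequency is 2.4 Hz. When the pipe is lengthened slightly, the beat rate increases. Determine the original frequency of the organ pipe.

708.6 Hz

|f − 711.0| = 2.4, so the organ pipe was at either 708.6 Hz or 713.4 Hz.
A longer pipe has a lower fundamental; the adjustment lowers the organ pipe's frequency.
The beat rate rose, so the adjustment moved the organ pipe further from 711.0 Hz — it was already below the reference.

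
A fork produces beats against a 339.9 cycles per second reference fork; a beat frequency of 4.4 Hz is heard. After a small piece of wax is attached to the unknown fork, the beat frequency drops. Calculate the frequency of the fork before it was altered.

344.3 Hz

|f − 339.9| = 4.4, so the fork was at either 335.5 Hz or 344.3 Hz.
Loading a fork with wax lowers its frequency; the adjustment lowers the fork's frequency.
The beat rate fell, so the adjustment moved the fork toward 339.9 Hz — it must have started above the reference.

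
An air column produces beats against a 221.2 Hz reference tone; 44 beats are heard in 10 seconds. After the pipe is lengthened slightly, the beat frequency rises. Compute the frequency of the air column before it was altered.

Beat frequency = 44/10 = 4.4 Hz.
|f − 221.2| = 4.4, so the air column was at either 216.8 Hz or 225.6 Hz.
A longer pipe has a lower fundamental; the adjustment lowers the air column's frequency.
The beat rate rose, so the adjustment moved the air column further from 221.2 Hz — it was already below the reference.

216.8 Hz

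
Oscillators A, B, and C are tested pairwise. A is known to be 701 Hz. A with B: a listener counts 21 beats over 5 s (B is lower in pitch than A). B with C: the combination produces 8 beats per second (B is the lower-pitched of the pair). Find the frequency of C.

A–B: Beat frequency = 21/5 = 4.2 Hz.
B is below A, so f_B = 701 − 4.2 = 696.8 Hz.
C is above B, so f_C = 696.8 + 8 = 704.8 Hz.

704.8 Hz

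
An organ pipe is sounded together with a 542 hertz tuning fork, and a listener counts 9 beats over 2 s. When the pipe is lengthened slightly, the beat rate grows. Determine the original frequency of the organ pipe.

537.5 Hz

Beat frequency = 9/2 = 4.5 Hz.
|f − 542| = 4.5, so the organ pipe was at either 537.5 Hz or 546.5 Hz.
A longer pipe has a lower fundamental; the adjustment lowers the organ pipe's frequency.
The beat rate rose, so the adjustment moved the organ pipe further from 542 Hz — it was already below the reference.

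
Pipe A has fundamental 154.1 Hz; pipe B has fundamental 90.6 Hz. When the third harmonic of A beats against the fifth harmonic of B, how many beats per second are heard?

Third harmonic of the first: 3·154.1 = 462.3 Hz.
Fifth harmonic of the second: 5·90.6 = 453.0 Hz.
f_beat = |462.3 − 453.0| = 9.3 Hz.

9.3 Hz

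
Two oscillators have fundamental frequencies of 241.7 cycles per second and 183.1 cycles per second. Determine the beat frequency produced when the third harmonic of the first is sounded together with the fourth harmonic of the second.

7.3 Hz

Third harmonic of the first: 3·241.7 = 725.1 Hz.
Fourth harmonic of the second: 4·183.1 = 732.4 Hz.
f_beat = |725.1 − 732.4| = 7.3 Hz.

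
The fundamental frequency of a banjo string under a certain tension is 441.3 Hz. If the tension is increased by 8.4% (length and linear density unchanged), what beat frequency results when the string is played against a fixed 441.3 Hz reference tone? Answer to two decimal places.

18.16 Hz

For a string, f ∝ √T, so the new frequency is 441.3·√1.084 = 459.4609 Hz.
f_beat = |459.4609 − 441.3| = 18.16 Hz.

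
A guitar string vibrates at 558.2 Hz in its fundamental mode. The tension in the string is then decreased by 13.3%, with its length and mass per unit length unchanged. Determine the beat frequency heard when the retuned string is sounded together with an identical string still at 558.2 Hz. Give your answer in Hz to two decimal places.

38.44 Hz

For a string, f ∝ √T, so the new frequency is 558.2·√0.867 = 519.7558 Hz.
f_beat = |519.7558 − 558.2| = 38.44 Hz.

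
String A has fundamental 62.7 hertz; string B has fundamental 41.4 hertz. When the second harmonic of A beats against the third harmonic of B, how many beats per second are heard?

Second harmonic of the first: 2·62.7 = 125.4 Hz.
Third harmonic of the second: 3·41.4 = 124.2 Hz.
f_beat = |125.4 − 124.2| = 1.2 Hz.

1.2 Hz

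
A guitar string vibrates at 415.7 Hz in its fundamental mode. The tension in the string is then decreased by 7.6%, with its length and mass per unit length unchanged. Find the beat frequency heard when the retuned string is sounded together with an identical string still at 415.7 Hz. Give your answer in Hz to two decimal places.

16.11 Hz

For a string, f ∝ √T, so the new frequency is 415.7·√0.924 = 399.5913 Hz.
f_beat = |399.5913 − 415.7| = 16.11 Hz.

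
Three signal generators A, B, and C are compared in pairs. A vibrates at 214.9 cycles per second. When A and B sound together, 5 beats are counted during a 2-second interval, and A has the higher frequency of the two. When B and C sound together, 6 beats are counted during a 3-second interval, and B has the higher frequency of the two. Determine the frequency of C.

210.4 Hz

A–B: Beat frequency = 5/2 = 2.5 Hz.
B is below A, so f_B = 214.9 − 2.5 = 212.4 Hz.
B–C: Beat frequency = 6/3 = 2 Hz.
C is below B, so f_C = 212.4 − 2 = 210.4 Hz.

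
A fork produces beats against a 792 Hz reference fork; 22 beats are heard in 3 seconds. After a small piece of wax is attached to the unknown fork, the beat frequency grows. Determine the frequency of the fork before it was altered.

Beat frequency = 22/3 = 7.3333 Hz.
|f − 792| = 7.3333, so the fork was at either 784.6667 Hz or 799.3333 Hz.
Loading a fork with wax lowers its frequency; the adjustment lowers the fork's frequency.
The beat rate rose, so the adjustment moved the fork further from 792 Hz — it was already below the reference.

784.6667 Hz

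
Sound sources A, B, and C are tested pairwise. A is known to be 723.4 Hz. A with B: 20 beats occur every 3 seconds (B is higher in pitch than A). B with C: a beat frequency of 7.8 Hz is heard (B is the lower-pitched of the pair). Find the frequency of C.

A–B: Beat frequency = 20/3 = 6.6667 Hz.
B is above A, so f_B = 723.4 + 6.6667 = 730.0667 Hz.
C is above B, so f_C = 730.0667 + 7.8 = 737.8667 Hz.

737.8667 Hz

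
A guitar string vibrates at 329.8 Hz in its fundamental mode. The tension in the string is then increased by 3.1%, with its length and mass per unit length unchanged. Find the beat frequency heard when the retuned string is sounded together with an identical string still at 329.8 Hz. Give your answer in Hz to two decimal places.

For a string, f ∝ √T, so the new frequency is 329.8·√1.031 = 334.8729 Hz.
f_beat = |334.8729 − 329.8| = 5.07 Hz.

5.07 Hz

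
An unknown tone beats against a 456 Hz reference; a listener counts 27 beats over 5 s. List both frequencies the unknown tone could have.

Beat frequency = 27/5 = 5.4 Hz.
|f − 456| = 5.4, so f = 456 ± 5.4.

450.6 Hz or 461.4 Hz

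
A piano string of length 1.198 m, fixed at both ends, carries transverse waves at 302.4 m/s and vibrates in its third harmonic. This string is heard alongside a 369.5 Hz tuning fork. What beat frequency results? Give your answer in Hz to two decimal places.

For a string fixed at both ends, f_n = n·v/(2L) = 3·302.4/(2·1.198) = 378.6311 Hz.
f_beat = |378.6311 − 369.5| = 9.13 Hz.

9.13 Hz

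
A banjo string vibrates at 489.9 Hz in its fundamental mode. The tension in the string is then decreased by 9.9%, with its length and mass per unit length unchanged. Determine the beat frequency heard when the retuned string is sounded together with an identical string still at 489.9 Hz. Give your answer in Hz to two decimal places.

24.88 Hz

For a string, f ∝ √T, so the new frequency is 489.9·√0.901 = 465.0181 Hz.
f_beat = |465.0181 − 489.9| = 24.88 Hz.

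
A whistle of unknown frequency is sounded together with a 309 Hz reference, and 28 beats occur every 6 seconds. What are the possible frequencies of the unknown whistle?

Beat frequency = 28/6 = 4.6667 Hz.
|f − 309| = 4.6667, so f = 309 ± 4.6667.

304.3333 Hz or 313.6667 Hz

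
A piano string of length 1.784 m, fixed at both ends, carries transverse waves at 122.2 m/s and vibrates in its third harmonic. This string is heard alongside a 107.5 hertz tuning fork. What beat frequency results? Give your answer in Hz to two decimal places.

For a string fixed at both ends, f_n = n·v/(2L) = 3·122.2/(2·1.784) = 102.7466 Hz.
f_beat = |102.7466 − 107.5| = 4.75 Hz.

4.75 Hz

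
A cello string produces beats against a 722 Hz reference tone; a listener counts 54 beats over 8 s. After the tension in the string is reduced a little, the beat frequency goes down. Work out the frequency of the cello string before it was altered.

Beat frequency = 54/8 = 6.75 Hz.
|f − 722| = 6.75, so the cello string was at either 715.25 Hz or 728.75 Hz.
Lower tension means lower frequency; the adjustment lowers the cello string's frequency.
The beat rate fell, so the adjustment moved the cello string toward 722 Hz — it must have started above the reference.

728.75 Hz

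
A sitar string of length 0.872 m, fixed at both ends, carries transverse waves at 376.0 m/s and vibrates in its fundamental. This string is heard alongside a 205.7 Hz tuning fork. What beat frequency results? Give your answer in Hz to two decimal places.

9.90 Hz

For a string fixed at both ends, f_n = n·v/(2L) = 1·376.0/(2·0.872) = 215.5963 Hz.
f_beat = |215.5963 − 205.7| = 9.90 Hz.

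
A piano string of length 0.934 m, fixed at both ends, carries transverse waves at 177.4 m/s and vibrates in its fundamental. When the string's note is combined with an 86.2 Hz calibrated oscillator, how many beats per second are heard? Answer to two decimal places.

For a string fixed at both ends, f_n = n·v/(2L) = 1·177.4/(2·0.934) = 94.9679 Hz.
f_beat = |94.9679 − 86.2| = 8.77 Hz.

8.77 Hz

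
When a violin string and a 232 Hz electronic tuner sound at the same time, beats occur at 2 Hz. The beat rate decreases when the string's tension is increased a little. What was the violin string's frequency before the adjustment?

230 Hz

|f − 232| = 2, so the violin string was at either 230 Hz or 234 Hz.
Higher tension means higher frequency; the adjustment raises the violin string's frequency.
The beat rate fell, so the adjustment moved the violin string toward 232 Hz — it must have started below the reference.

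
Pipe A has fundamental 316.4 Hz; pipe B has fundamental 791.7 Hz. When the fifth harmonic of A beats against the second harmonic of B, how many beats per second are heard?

Fifth harmonic of the first: 5·316.4 = 1582.0 Hz.
Second harmonic of the second: 2·791.7 = 1583.4 Hz.
f_beat = |1582.0 − 1583.4| = 1.4 Hz.

1.4 Hz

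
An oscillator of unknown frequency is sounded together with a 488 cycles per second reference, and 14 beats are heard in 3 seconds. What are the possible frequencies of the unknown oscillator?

Beat frequency = 14/3 = 4.6667 Hz.
|f − 488| = 4.6667, so f = 488 ± 4.6667.

483.3333 Hz or 492.6667 Hz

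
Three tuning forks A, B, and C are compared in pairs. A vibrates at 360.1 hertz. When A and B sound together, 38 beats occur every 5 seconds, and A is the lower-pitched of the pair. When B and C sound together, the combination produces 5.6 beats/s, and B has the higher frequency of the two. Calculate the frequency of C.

362.1 Hz

A–B: Beat frequency = 38/5 = 7.6 Hz.
B is above A, so f_B = 360.1 + 7.6 = 367.7 Hz.
C is below B, so f_C = 367.7 − 5.6 = 362.1 Hz.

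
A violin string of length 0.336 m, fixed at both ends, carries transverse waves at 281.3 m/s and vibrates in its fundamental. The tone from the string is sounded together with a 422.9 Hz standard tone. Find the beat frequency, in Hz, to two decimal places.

4.30 Hz

For a string fixed at both ends, f_n = n·v/(2L) = 1·281.3/(2·0.336) = 418.6012 Hz.
f_beat = |418.6012 − 422.9| = 4.30 Hz.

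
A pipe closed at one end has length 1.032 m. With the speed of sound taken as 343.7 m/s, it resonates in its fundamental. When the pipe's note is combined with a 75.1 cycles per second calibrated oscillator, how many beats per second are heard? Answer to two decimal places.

8.16 Hz

Closed pipe (odd harmonics): f_n = n·v/(4L) = 1·343.7/(4·1.032) = 83.2607 Hz.
f_beat = |83.2607 − 75.1| = 8.16 Hz.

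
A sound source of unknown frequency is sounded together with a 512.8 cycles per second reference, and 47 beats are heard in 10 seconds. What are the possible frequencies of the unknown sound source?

508.1 Hz or 517.5 Hz

Beat frequency = 47/10 = 4.7 Hz.
|f − 512.8| = 4.7, so f = 512.8 ± 4.7.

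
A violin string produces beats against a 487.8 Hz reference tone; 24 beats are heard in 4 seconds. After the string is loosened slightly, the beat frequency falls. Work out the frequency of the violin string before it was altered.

493.8 Hz

Beat frequency = 24/4 = 6 Hz.
|f − 487.8| = 6, so the violin string was at either 481.8 Hz or 493.8 Hz.
Reducing tension lowers a string's frequency; the adjustment lowers the violin string's frequency.
The beat rate fell, so the adjustment moved the violin string toward 487.8 Hz — it must have started above the reference.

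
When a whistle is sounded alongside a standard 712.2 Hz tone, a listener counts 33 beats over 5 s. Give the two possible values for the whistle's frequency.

705.6 Hz or 718.8 Hz

Beat frequency = 33/5 = 6.6 Hz.
|f − 712.2| = 6.6, so f = 712.2 ± 6.6.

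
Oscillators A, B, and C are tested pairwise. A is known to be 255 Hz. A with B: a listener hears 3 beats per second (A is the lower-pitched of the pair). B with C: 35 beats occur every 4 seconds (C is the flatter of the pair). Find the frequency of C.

B is above A, so f_B = 255 + 3 = 258 Hz.
B–C: Beat frequency = 35/4 = 8.75 Hz.
C is below B, so f_C = 258 − 8.75 = 249.25 Hz.

249.25 Hz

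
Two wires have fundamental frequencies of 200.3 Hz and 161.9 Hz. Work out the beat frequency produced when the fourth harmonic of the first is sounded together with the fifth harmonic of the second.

8.3 Hz

Fourth harmonic of the first: 4·200.3 = 801.2 Hz.
Fifth harmonic of the second: 5·161.9 = 809.5 Hz.
f_beat = |801.2 − 809.5| = 8.3 Hz.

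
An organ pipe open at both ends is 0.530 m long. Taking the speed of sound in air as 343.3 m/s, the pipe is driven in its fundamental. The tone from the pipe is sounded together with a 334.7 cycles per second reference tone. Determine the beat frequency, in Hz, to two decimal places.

10.83 Hz

Open pipe: f_n = n·v/(2L) = 1·343.3/(2·0.530) = 323.8679 Hz.
f_beat = |323.8679 − 334.7| = 10.83 Hz.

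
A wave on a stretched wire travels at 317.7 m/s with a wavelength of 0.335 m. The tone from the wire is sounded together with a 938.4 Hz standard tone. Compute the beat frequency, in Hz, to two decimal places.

9.96 Hz

Source frequency f = v/λ = 317.7/0.335 = 948.3582 Hz.
f_beat = |948.3582 − 938.4| = 9.96 Hz.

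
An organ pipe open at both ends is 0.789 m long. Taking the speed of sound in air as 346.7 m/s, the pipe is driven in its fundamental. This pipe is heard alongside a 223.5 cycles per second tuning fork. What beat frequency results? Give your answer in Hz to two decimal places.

Open pipe: f_n = n·v/(2L) = 1·346.7/(2·0.789) = 219.7085 Hz.
f_beat = |219.7085 − 223.5| = 3.79 Hz.

3.79 Hz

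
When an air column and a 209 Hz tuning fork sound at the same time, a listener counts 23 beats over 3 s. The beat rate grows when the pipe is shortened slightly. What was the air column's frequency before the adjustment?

Beat frequency = 23/3 = 7.6667 Hz.
|f − 209| = 7.6667, so the air column was at either 201.3333 Hz or 216.6667 Hz.
A shorter pipe has a higher fundamental; the adjustment raises the air column's frequency.
The beat rate rose, so the adjustment moved the air column further from 209 Hz — it was already above the reference.

216.6667 Hz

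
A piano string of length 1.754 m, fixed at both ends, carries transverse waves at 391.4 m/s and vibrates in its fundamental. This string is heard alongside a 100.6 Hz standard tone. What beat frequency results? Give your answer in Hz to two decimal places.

10.97 Hz

For a string fixed at both ends, f_n = n·v/(2L) = 1·391.4/(2·1.754) = 111.5735 Hz.
f_beat = |111.5735 − 100.6| = 10.97 Hz.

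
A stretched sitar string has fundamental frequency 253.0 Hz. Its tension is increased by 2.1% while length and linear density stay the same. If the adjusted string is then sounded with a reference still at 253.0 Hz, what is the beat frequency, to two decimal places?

For a string, f ∝ √T, so the new frequency is 253.0·√1.021 = 255.6427 Hz.
f_beat = |255.6427 − 253.0| = 2.64 Hz.

2.64 Hz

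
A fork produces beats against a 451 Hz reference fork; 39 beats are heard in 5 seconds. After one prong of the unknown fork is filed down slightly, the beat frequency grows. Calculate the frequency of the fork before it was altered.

Beat frequency = 39/5 = 7.8 Hz.
|f − 451| = 7.8, so the fork was at either 443.2 Hz or 458.8 Hz.
Filing a prong removes mass and raises the fork's frequency; the adjustment raises the fork's frequency.
The beat rate rose, so the adjustment moved the fork further from 451 Hz — it was already above the reference.

458.8 Hz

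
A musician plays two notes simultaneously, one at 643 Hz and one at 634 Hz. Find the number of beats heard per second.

9 Hz

The beat frequency equals the magnitude of the frequency difference.
|643 − 634| = 9 Hz.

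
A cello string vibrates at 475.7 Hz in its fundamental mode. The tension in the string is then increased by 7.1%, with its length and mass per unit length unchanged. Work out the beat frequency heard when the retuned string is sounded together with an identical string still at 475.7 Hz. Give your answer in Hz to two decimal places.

16.60 Hz

For a string, f ∝ √T, so the new frequency is 475.7·√1.071 = 492.2978 Hz.
f_beat = |492.2978 − 475.7| = 16.60 Hz.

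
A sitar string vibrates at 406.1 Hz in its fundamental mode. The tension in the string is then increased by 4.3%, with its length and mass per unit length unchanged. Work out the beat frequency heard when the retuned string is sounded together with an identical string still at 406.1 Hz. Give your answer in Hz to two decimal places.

For a string, f ∝ √T, so the new frequency is 406.1·√1.043 = 414.7393 Hz.
f_beat = |414.7393 − 406.1| = 8.64 Hz.

8.64 Hz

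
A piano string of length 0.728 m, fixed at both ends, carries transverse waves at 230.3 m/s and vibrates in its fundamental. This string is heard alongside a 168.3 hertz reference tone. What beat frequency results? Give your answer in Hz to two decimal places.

For a string fixed at both ends, f_n = n·v/(2L) = 1·230.3/(2·0.728) = 158.1731 Hz.
f_beat = |158.1731 − 168.3| = 10.13 Hz.

10.13 Hz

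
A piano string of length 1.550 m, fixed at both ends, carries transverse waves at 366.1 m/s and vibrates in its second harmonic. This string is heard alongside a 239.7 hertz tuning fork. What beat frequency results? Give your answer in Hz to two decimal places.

3.51 Hz

For a string fixed at both ends, f_n = n·v/(2L) = 2·366.1/(2·1.550) = 236.1935 Hz.
f_beat = |236.1935 − 239.7| = 3.51 Hz.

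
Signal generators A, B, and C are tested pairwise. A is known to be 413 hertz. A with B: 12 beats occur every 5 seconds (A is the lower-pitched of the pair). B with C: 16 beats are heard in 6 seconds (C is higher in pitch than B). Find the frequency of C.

A–B: Beat frequency = 12/5 = 2.4 Hz.
B is above A, so f_B = 413 + 2.4 = 415.4 Hz.
B–C: Beat frequency = 16/6 = 2.6667 Hz.
C is above B, so f_C = 415.4 + 2.6667 = 418.0667 Hz.

418.0667 Hz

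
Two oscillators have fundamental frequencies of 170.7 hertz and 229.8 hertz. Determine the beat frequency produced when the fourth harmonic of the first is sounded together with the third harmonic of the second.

Fourth harmonic of the first: 4·170.7 = 682.8 Hz.
Third harmonic of the second: 3·229.8 = 689.4 Hz.
f_beat = |682.8 − 689.4| = 6.6 Hz.

6.6 Hz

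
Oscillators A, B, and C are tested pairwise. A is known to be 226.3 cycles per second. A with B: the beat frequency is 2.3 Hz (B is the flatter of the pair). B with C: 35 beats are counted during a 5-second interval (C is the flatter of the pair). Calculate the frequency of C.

B is below A, so f_B = 226.3 − 2.3 = 224 Hz.
B–C: Beat frequency = 35/5 = 7 Hz.
C is below B, so f_C = 224 − 7 = 217 Hz.

217 Hz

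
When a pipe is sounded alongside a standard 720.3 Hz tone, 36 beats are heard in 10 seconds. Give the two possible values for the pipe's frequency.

716.7 Hz or 723.9 Hz

Beat frequency = 36/10 = 3.6 Hz.
|f − 720.3| = 3.6, so f = 720.3 ± 3.6.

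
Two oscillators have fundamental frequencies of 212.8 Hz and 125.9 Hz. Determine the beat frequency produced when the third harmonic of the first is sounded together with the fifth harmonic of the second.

Third harmonic of the first: 3·212.8 = 638.4 Hz.
Fifth harmonic of the second: 5·125.9 = 629.5 Hz.
f_beat = |638.4 − 629.5| = 8.9 Hz.

8.9 Hz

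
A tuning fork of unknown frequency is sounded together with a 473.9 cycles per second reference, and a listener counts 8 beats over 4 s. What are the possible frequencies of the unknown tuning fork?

Beat frequency = 8/4 = 2 Hz.
|f − 473.9| = 2, so f = 473.9 ± 2.

471.9 Hz or 475.9 Hz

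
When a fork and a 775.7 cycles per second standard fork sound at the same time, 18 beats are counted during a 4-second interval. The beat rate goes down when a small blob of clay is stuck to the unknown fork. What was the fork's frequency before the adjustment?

Beat frequency = 18/4 = 4.5 Hz.
|f − 775.7| = 4.5, so the fork was at either 771.2 Hz or 780.2 Hz.
Adding mass to a fork lowers its frequency; the adjustment lowers the fork's frequency.
The beat rate fell, so the adjustment moved the fork toward 775.7 Hz — it must have started above the reference.

780.2 Hz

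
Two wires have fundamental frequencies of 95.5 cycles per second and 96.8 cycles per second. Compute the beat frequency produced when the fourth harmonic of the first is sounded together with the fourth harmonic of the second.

5.2 Hz

Fourth harmonic of the first: 4·95.5 = 382.0 Hz.
Fourth harmonic of the second: 4·96.8 = 387.2 Hz.
f_beat = |382.0 − 387.2| = 5.2 Hz.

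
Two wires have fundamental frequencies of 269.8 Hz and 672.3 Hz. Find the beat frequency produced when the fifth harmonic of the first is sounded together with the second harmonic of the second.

4.4 Hz

Fifth harmonic of the first: 5·269.8 = 1349.0 Hz.
Second harmonic of the second: 2·672.3 = 1344.6 Hz.
f_beat = |1349.0 − 1344.6| = 4.4 Hz.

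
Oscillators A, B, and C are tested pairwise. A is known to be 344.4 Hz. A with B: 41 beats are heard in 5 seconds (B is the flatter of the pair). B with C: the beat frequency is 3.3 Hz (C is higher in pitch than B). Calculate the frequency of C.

A–B: Beat frequency = 41/5 = 8.2 Hz.
B is below A, so f_B = 344.4 − 8.2 = 336.2 Hz.
C is above B, so f_C = 336.2 + 3.3 = 339.5 Hz.

339.5 Hz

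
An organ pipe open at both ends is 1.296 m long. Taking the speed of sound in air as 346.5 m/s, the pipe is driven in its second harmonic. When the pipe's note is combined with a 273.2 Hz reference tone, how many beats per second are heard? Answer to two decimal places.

Open pipe: f_n = n·v/(2L) = 2·346.5/(2·1.296) = 267.3611 Hz.
f_beat = |267.3611 − 273.2| = 5.84 Hz.

5.84 Hz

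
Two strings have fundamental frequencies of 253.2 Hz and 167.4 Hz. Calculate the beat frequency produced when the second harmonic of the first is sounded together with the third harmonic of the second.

Second harmonic of the first: 2·253.2 = 506.4 Hz.
Third harmonic of the second: 3·167.4 = 502.2 Hz.
f_beat = |506.4 − 502.2| = 4.2 Hz.

4.2 Hz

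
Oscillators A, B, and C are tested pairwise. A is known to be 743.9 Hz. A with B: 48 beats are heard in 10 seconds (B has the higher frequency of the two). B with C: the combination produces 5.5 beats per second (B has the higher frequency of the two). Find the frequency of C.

A–B: Beat frequency = 48/10 = 4.8 Hz.
B is above A, so f_B = 743.9 + 4.8 = 748.7 Hz.
C is below B, so f_C = 748.7 − 5.5 = 743.2 Hz.

743.2 Hz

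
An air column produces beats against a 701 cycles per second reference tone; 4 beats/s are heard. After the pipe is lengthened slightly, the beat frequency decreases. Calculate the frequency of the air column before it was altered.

|f − 701| = 4, so the air column was at either 697 Hz or 705 Hz.
A longer pipe has a lower fundamental; the adjustment lowers the air column's frequency.
The beat rate fell, so the adjustment moved the air column toward 701 Hz — it must have started above the reference.

705 Hz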